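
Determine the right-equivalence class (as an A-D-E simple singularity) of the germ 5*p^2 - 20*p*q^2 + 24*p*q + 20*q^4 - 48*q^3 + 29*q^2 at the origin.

A_{1}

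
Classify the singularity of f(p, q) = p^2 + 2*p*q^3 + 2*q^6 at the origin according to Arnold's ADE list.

A5

The Hessian of f at 0 is [[2, 0], [0, 0]] with rank 1, so corank 1. A Groebner basis of the Jacobian ideal J(f) in C{p,q} is {p*q^2, p + q^3, p^2}; counting standard monomials gives mu = 5. Corank 1: A-series; mu = 5 gives A_5.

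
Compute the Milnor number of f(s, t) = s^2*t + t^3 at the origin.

The Hessian of f at 0 has rank 0. Corank 2; j^3 = t*(s^2 + t^2) splits into three distinct lines over C (the quadratic factor has nonzero discriminant), so D_4.

4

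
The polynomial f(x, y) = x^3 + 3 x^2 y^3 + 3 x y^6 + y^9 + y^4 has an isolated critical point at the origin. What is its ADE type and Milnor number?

Type E6, Milnor number mu = 6.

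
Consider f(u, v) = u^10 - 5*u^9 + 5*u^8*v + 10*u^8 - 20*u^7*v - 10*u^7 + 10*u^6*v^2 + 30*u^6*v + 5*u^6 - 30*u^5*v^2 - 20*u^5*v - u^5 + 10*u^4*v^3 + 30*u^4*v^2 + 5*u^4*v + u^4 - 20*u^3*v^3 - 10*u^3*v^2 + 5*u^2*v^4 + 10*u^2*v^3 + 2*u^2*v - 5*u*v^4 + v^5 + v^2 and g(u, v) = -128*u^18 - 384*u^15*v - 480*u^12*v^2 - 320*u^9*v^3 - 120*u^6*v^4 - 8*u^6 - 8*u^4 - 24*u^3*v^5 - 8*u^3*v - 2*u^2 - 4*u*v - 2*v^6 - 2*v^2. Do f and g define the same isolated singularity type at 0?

No.

The Hessian of f at 0 has rank 1. Corank 1: A-series; mu = 4 gives A_4. The Hessian of g at 0 has rank 1. Corank 1: A-series; mu = 5 gives A_5. f is A_4 but g is A_5, hence not right-equivalent.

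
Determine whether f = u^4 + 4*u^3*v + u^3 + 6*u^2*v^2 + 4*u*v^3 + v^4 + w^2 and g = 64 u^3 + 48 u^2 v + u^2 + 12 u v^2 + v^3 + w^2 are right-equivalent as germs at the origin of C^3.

No.

The Hessian of f at 0 is [[0, 0, 0], [0, 0, 0], [0, 0, 2]] with rank 1, so corank 2. A Groebner basis of the Jacobian ideal J(f) in C{u,v,w} is {v^4, u*v^2 + v^3/3, u^2, w}; counting standard monomials gives mu = 6. Corank 2; j^3 = u^3 is a perfect cube, so E-series; the 4-jet and mu = 6 give E_6. The Hessian of g at 0 is [[2, 0, 0], [0, 0, 0], [0, 0, 2]] with rank 2, so corank 1. A Groebner basis of the Jacobian ideal J(g) in C{u,v,w} is {v^2, u, w}; counting standard monomials gives mu = 2. Corank 1: A-series; mu = 2 gives A_2. f is E_6 but g is A_2, hence not right-equivalent.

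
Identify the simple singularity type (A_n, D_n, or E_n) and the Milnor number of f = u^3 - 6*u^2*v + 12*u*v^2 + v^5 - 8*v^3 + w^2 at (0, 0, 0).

The Hessian of f at 0 has rank 1. Corank 2; j^3 = (u - 2*v)^3 is a perfect cube, so E-series; the 5-jet and mu = 8 give E_8.

Type E_8, Milnor number mu = 8.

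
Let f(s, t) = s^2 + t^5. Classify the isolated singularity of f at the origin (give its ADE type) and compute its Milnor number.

Type A_4, Milnor number mu = 4.

The Hessian of f at 0 is [[2, 0], [0, 0]] with rank 1, so corank 1. A Groebner basis of the Jacobian ideal J(f) in C{s,t} is {t^4, s}; counting standard monomials gives mu = 4. Corank 1: A-series; mu = 4 gives A_4.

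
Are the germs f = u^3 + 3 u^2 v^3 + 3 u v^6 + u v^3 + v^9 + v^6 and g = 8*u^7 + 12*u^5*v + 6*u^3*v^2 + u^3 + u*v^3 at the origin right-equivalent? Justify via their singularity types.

The Hessian of f at 0 has rank 0. Corank 2; j^3 = u^3 is a perfect cube, so E-series; the 4-jet and mu = 7 give E_7. The Hessian of g at 0 has rank 0. Corank 2; j^3 = u^3 is a perfect cube, so E-series; the 4-jet and mu = 7 give E_7. Both have type E_7, hence right-equivalent.

Yes.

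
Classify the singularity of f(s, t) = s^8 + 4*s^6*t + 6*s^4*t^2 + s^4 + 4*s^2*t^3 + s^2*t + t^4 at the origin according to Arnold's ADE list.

D_5

The Hessian of f at 0 has rank 0. Corank 2; j^3 = s^2*t has shape L^2 M (L != M), so D-series; mu = 5 gives D_5.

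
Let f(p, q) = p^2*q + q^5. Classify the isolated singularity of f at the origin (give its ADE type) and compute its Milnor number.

The Hessian of f at 0 is [[0, 0], [0, 0]] with rank 0, so corank 2. A Groebner basis of the Jacobian ideal J(f) in C{p,q} is {p^2/5 + q^4, p^3, p*q}; counting standard monomials gives mu = 6. Corank 2; j^3 = p^2*q has shape L^2 M (L != M), so D-series; mu = 6 gives D_6.

Type D_6, Milnor number mu = 6.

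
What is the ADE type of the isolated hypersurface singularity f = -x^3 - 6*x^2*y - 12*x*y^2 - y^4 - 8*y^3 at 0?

E_{6}

The Hessian of f at 0 has rank 0. Corank 2; j^3 = -(x + 2*y)^3 is a perfect cube, so E-series; the 4-jet and mu = 6 give E_6.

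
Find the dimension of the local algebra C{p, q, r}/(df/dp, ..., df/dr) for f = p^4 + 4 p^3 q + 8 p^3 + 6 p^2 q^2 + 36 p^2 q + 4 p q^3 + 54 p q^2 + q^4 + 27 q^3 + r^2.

The Hessian of f at 0 has rank 1. Corank 2; j^3 = (2*p + 3*q)^3 is a perfect cube, so E-series; the 4-jet and mu = 6 give E_6.

6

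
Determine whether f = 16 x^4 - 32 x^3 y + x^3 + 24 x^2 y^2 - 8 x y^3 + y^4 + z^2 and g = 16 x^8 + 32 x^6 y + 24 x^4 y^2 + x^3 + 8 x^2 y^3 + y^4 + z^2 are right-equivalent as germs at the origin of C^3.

Yes.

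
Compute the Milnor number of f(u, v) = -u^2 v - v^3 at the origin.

The Hessian of f at 0 has rank 0. Corank 2; j^3 = -v*(u^2 + v^2) splits into three distinct lines over C (the quadratic factor has nonzero discriminant), so D_4.

4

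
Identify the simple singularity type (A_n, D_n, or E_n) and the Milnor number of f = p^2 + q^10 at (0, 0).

Type A_{9}, Milnor number mu = 9.

The Hessian of f at 0 is [[2, 0], [0, 0]] with rank 1, so corank 1. A Groebner basis of the Jacobian ideal J(f) in C{p,q} is {q^9, p}; counting standard monomials gives mu = 9. Corank 1: A-series; mu = 9 gives A_9.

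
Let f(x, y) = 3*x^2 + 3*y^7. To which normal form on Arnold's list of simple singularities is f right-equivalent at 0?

The Hessian of f at 0 has rank 1. Corank 1: A-series; mu = 6 gives A_6.

A_6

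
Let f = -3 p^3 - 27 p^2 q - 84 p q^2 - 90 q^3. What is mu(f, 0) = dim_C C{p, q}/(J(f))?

The Hessian of f at 0 has rank 0. Corank 2; j^3 = -3*(p + 3*q)*(p^2 + 6*p*q + 10*q^2) splits into three distinct lines over C (the quadratic factor has nonzero discriminant), so D_4.

4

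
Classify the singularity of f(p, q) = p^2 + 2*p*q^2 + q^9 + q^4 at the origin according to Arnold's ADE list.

A_{8}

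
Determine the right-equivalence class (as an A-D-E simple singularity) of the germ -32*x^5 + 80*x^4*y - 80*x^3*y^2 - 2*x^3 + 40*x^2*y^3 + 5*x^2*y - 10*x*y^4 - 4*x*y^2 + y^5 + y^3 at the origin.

D_{6}

The Hessian of f at 0 is [[0, 0], [0, 0]] with rank 0, so corank 2. A Groebner basis of the Jacobian ideal J(f) in C{x,y} is {-x*y/10 + y^4 + y^2/10, x*y^2 - y^3, x^2 - 3*x*y/2 + y^2/2}; counting standard monomials gives mu = 6. Corank 2; j^3 = -(x - y)^2*(2*x - y) has shape L^2 M (L != M), so D-series; mu = 6 gives D_6.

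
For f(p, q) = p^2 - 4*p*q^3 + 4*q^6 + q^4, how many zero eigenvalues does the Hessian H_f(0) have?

1

Hessian at 0 has rank 1.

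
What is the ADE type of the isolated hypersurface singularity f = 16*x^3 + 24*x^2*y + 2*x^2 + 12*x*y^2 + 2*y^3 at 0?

A2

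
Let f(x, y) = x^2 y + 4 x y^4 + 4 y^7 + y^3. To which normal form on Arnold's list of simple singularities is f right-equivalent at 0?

The Hessian of f at 0 is [[0, 0], [0, 0]] with rank 0, so corank 2. A Groebner basis of the Jacobian ideal J(f) in C{x,y} is {y^3, x^2 + 3*y^2, x*y}; counting standard monomials gives mu = 4. Corank 2; j^3 = y*(x^2 + y^2) splits into three distinct lines over C (the quadratic factor has nonzero discriminant), so D_4.

D_{4}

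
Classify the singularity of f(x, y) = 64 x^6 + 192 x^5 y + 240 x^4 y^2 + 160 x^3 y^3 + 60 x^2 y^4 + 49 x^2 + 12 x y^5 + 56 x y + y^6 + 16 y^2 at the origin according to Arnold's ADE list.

The Hessian of f at 0 is [[98, 56], [56, 32]] with rank 1, so corank 1. A Groebner basis of the Jacobian ideal J(f) in C{x,y} is {y^5, x + 4*y/7}; counting standard monomials gives mu = 5. Corank 1: A-series; mu = 5 gives A_5.

A_5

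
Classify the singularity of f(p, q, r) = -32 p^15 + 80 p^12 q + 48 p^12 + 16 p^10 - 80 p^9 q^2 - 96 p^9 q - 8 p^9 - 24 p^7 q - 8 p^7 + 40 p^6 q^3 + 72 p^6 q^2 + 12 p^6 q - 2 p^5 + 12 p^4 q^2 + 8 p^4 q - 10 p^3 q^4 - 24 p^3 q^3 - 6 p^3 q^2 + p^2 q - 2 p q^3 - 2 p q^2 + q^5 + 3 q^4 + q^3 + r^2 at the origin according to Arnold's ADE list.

The Hessian of f at 0 has rank 1. Corank 2; j^3 = q*(p - q)^2 has shape L^2 M (L != M), so D-series; mu = 5 gives D_5.

D_{5}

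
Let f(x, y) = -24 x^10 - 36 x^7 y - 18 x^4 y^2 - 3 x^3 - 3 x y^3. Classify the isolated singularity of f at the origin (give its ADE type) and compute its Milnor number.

Type E_{7}, Milnor number mu = 7.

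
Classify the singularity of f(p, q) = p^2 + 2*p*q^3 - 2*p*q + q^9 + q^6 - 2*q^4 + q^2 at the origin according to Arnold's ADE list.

A_8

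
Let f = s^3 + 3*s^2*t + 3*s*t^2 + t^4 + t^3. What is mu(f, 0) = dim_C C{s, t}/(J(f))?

6

The Hessian of f at 0 has rank 0. Corank 2; j^3 = (s + t)^3 is a perfect cube, so E-series; the 4-jet and mu = 6 give E_6.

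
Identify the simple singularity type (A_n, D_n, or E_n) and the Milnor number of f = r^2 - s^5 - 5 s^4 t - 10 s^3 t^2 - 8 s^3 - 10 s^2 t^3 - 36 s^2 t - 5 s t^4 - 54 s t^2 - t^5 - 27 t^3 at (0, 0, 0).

Type E_8, Milnor number mu = 8.

The Hessian of f at 0 has rank 1. Corank 2; j^3 = -(2*s + 3*t)^3 is a perfect cube, so E-series; the 5-jet and mu = 8 give E_8.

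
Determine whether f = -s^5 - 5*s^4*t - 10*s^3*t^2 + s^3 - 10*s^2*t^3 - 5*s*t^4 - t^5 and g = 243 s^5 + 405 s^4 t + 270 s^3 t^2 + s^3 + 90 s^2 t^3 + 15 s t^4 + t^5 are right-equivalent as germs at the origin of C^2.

Yes.

The Hessian of f at 0 is [[0, 0], [0, 0]] with rank 0, so corank 2. A Groebner basis of the Jacobian ideal J(f) in C{s,t} is {t^5, s*t^3 + t^4/4, s^2}; counting standard monomials gives mu = 8. Corank 2; j^3 = s^3 is a perfect cube, so E-series; the 5-jet and mu = 8 give E_8. The Hessian of g at 0 is [[0, 0], [0, 0]] with rank 0, so corank 2. A Groebner basis of the Jacobian ideal J(g) in C{s,t} is {t^5, s*t^3 + t^4/12, s^2}; counting standard monomials gives mu = 8. Corank 2; j^3 = s^3 is a perfect cube, so E-series; the 5-jet and mu = 8 give E_8. Both have type E_8, hence right-equivalent.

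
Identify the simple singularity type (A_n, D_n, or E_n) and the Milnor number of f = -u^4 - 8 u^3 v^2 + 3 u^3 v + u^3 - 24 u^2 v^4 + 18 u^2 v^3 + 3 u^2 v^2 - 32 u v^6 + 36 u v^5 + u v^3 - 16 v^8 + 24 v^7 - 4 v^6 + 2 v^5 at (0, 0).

Type E7, Milnor number mu = 7.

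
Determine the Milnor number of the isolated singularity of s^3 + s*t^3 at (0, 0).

7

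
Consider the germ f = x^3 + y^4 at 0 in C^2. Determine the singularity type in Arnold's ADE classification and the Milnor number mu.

The Hessian of f at 0 is [[0, 0], [0, 0]] with rank 0, so corank 2. A Groebner basis of the Jacobian ideal J(f) in C{x,y} is {y^3, x^2}; counting standard monomials gives mu = 6. Corank 2; j^3 = x^3 is a perfect cube, so E-series; the 4-jet and mu = 6 give E_6.

Type E6, Milnor number mu = 6.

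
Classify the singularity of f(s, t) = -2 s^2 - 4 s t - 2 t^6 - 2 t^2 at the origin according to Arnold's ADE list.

A_5

The Hessian of f at 0 has rank 1. Corank 1: A-series; mu = 5 gives A_5.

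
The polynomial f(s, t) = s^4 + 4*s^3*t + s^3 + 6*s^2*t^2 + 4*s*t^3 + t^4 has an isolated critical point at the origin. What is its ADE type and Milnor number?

The Hessian of f at 0 is [[0, 0], [0, 0]] with rank 0, so corank 2. A Groebner basis of the Jacobian ideal J(f) in C{s,t} is {t^4, s*t^2 + t^3/3, s^2}; counting standard monomials gives mu = 6. Corank 2; j^3 = s^3 is a perfect cube, so E-series; the 4-jet and mu = 6 give E_6.

Type E_6, Milnor number mu = 6.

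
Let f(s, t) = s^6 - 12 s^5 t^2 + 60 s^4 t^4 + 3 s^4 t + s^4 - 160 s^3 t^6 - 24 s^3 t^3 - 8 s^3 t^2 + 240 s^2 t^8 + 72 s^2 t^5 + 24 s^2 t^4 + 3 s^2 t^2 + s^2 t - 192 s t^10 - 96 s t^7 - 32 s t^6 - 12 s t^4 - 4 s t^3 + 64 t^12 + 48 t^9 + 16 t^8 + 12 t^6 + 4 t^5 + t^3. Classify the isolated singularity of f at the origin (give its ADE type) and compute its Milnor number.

The Hessian of f at 0 is [[0, 0], [0, 0]] with rank 0, so corank 2. A Groebner basis of the Jacobian ideal J(f) in C{s,t} is {t^3, s^2 + 3*t^2, s*t}; counting standard monomials gives mu = 4. Corank 2; j^3 = t*(s^2 + t^2) splits into three distinct lines over C (the quadratic factor has nonzero discriminant), so D_4.

Type D_{4}, Milnor number mu = 4.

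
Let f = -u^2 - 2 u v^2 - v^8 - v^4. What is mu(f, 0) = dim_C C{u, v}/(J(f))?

7

The Hessian of f at 0 is [[-2, 0], [0, 0]] with rank 1, so corank 1. A Groebner basis of the Jacobian ideal J(f) in C{u,v} is {u^4, u^3*v, u + v^2}; counting standard monomials gives mu = 7. Corank 1: A-series; mu = 7 gives A_7.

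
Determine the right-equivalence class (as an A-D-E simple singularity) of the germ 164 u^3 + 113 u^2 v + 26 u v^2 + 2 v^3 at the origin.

D4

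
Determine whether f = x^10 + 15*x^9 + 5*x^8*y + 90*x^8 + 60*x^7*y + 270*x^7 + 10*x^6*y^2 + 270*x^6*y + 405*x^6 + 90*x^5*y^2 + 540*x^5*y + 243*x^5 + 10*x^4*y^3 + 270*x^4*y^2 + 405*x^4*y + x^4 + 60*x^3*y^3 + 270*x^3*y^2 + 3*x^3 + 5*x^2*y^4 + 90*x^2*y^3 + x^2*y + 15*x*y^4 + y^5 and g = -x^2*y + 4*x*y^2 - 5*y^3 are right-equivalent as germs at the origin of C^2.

The Hessian of f at 0 has rank 0. Corank 2; j^3 = x^2*(3*x + y) has shape L^2 M (L != M), so D-series; mu = 6 gives D_6. The Hessian of g at 0 has rank 0. Corank 2; j^3 = -y*(x^2 - 4*x*y + 5*y^2) splits into three distinct lines over C (the quadratic factor has nonzero discriminant), so D_4. f is D_6 but g is D_4, hence not right-equivalent.

No.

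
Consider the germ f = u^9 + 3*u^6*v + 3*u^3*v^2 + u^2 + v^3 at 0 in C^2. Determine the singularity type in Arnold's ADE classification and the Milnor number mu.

The Hessian of f at 0 is [[2, 0], [0, 0]] with rank 1, so corank 1. A Groebner basis of the Jacobian ideal J(f) in C{u,v} is {v^2, u}; counting standard monomials gives mu = 2. Corank 1: A-series; mu = 2 gives A_2.

Type A_2, Milnor number mu = 2.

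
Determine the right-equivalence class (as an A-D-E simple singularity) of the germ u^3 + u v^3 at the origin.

E_{7}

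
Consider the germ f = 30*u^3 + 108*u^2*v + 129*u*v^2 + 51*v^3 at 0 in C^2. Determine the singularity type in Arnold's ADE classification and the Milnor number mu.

Type D4, Milnor number mu = 4.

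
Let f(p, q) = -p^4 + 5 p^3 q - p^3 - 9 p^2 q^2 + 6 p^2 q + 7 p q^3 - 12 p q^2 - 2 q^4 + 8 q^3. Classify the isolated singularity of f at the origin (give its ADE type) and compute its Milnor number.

Type E_{7}, Milnor number mu = 7.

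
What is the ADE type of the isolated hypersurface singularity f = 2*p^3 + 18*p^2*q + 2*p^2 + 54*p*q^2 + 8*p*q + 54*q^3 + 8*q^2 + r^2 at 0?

A2

The Hessian of f at 0 has rank 2. Corank 1: A-series; mu = 2 gives A_2.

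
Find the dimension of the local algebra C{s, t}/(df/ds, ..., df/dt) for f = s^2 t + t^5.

6

The Hessian of f at 0 is [[0, 0], [0, 0]] with rank 0, so corank 2. A Groebner basis of the Jacobian ideal J(f) in C{s,t} is {s^2/5 + t^4, s^3, s*t}; counting standard monomials gives mu = 6. Corank 2; j^3 = s^2*t has shape L^2 M (L != M), so D-series; mu = 6 gives D_6.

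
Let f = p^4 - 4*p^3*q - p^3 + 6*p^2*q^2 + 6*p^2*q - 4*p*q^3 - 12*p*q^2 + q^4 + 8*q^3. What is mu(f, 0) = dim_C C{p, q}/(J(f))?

6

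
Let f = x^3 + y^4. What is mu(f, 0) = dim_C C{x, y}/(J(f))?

6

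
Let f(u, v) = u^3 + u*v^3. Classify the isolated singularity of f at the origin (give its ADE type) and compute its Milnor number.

The Hessian of f at 0 has rank 0. Corank 2; j^3 = u^3 is a perfect cube, so E-series; the 4-jet and mu = 7 give E_7.

Type E_7, Milnor number mu = 7.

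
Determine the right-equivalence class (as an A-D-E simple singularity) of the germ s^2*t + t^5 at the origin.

D6

The Hessian of f at 0 has rank 0. Corank 2; j^3 = s^2*t has shape L^2 M (L != M), so D-series; mu = 6 gives D_6.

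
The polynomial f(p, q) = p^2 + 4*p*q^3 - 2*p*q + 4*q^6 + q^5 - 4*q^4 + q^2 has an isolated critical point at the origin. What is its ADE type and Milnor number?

Type A_{4}, Milnor number mu = 4.

The Hessian of f at 0 is [[2, -2], [-2, 2]] with rank 1, so corank 1. A Groebner basis of the Jacobian ideal J(f) in C{p,q} is {p/2 + q^3 - q/2, p^2 - q^2, p*q - q^2}; counting standard monomials gives mu = 4. Corank 1: A-series; mu = 4 gives A_4.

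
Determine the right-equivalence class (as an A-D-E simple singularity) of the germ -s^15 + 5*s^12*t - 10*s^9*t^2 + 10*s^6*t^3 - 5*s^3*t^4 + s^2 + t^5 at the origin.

The Hessian of f at 0 has rank 1. Corank 1: A-series; mu = 4 gives A_4.

A_{4}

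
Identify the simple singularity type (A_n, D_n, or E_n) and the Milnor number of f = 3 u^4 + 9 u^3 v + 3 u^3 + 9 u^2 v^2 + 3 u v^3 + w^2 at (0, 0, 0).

Type E_{7}, Milnor number mu = 7.

The Hessian of f at 0 has rank 1. Corank 2; j^3 = 3*u^3 is a perfect cube, so E-series; the 4-jet and mu = 7 give E_7.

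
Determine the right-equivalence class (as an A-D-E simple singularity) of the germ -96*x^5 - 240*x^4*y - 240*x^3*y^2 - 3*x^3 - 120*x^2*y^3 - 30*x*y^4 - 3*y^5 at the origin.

The Hessian of f at 0 has rank 0. Corank 2; j^3 = -3*x^3 is a perfect cube, so E-series; the 5-jet and mu = 8 give E_8.

E_8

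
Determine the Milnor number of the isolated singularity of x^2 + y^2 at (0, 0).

1

The Hessian of f at 0 is [[2, 0], [0, 2]] with rank 2, so corank 0. A Groebner basis of the Jacobian ideal J(f) in C{x,y} is {x, y}; counting standard monomials gives mu = 1. Corank 0: nondegenerate Morse point, so A_1.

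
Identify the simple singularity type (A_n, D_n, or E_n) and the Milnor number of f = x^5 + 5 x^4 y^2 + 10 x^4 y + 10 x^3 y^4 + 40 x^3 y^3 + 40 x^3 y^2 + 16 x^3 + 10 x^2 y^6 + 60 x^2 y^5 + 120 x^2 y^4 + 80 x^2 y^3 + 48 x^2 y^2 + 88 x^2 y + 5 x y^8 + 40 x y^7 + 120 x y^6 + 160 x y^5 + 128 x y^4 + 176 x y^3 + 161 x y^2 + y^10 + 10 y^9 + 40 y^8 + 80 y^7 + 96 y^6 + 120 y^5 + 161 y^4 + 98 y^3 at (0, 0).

Type D_{6}, Milnor number mu = 6.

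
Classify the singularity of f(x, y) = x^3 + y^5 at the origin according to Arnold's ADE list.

E8

The Hessian of f at 0 is [[0, 0], [0, 0]] with rank 0, so corank 2. A Groebner basis of the Jacobian ideal J(f) in C{x,y} is {y^4, x^2}; counting standard monomials gives mu = 8. Corank 2; j^3 = x^3 is a perfect cube, so E-series; the 5-jet and mu = 8 give E_8.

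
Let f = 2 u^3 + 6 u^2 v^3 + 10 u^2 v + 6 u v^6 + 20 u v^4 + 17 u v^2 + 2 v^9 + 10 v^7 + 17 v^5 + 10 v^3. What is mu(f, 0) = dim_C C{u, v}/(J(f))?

The Hessian of f at 0 has rank 0. Corank 2; j^3 = (u + 2*v)*(2*u^2 + 6*u*v + 5*v^2) splits into three distinct lines over C (the quadratic factor has nonzero discriminant), so D_4.

4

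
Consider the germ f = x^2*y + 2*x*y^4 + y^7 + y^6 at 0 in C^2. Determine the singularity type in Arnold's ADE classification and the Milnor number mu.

Type D_7, Milnor number mu = 7.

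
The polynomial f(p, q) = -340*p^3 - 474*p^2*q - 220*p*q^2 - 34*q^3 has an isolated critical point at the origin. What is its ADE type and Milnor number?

Type D_{4}, Milnor number mu = 4.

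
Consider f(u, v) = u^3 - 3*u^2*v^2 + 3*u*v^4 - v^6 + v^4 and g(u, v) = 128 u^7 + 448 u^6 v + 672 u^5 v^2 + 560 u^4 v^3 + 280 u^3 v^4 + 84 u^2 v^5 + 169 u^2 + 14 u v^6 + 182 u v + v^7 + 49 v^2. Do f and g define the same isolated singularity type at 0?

The Hessian of f at 0 is [[0, 0], [0, 0]] with rank 0, so corank 2. A Groebner basis of the Jacobian ideal J(f) in C{u,v} is {u^3, u^2*v, -u^2/2 + u*v^2, v^3}; counting standard monomials gives mu = 6. Corank 2; j^3 = u^3 is a perfect cube, so E-series; the 4-jet and mu = 6 give E_6. The Hessian of g at 0 is [[338, 182], [182, 98]] with rank 1, so corank 1. A Groebner basis of the Jacobian ideal J(g) in C{u,v} is {v^6, u + 7*v/13}; counting standard monomials gives mu = 6. Corank 1: A-series; mu = 6 gives A_6. f is E_6 but g is A_6, hence not right-equivalent.

No.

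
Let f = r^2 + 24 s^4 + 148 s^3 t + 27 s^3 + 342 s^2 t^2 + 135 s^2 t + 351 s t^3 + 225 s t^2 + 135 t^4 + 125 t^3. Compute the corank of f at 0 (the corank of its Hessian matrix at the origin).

Hessian at 0 has rank 1.

2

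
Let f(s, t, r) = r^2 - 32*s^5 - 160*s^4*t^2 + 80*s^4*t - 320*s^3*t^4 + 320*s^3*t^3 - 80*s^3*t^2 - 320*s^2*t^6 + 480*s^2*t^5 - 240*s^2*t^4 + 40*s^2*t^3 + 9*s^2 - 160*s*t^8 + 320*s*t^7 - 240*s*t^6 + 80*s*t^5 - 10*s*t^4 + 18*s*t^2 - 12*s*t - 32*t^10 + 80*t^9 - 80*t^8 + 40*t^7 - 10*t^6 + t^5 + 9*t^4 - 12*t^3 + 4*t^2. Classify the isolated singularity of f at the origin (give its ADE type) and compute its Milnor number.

Type A_4, Milnor number mu = 4.

The Hessian of f at 0 has rank 2. Corank 1: A-series; mu = 4 gives A_4.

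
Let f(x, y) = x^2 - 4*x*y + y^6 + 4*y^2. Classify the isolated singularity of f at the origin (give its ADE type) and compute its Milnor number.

The Hessian of f at 0 is [[2, -4], [-4, 8]] with rank 1, so corank 1. A Groebner basis of the Jacobian ideal J(f) in C{x,y} is {y^5, x - 2*y}; counting standard monomials gives mu = 5. Corank 1: A-series; mu = 5 gives A_5.

Type A_{5}, Milnor number mu = 5.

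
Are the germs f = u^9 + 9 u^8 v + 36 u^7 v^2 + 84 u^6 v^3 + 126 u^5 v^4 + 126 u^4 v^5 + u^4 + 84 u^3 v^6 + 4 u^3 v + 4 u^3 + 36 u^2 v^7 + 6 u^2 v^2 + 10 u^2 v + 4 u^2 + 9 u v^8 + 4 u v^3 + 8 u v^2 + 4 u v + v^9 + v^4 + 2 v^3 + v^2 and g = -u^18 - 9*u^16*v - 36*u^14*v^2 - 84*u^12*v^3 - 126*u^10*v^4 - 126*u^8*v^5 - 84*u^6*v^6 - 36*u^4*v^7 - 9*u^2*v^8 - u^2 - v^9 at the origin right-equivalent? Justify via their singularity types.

The Hessian of f at 0 is [[8, 4], [4, 2]] with rank 1, so corank 1. A Groebner basis of the Jacobian ideal J(f) in C{u,v} is {-672*u*v^2 - 2304*u*v - 1792*u + v^5 - 10*v^4 - 512*v^3 - 1376*v^2 - 896*v, u*v^3 + 10*u*v^2 + 24*u*v + 16*u + 7*v^4/8 + 7*v^3 + 14*v^2 + 8*v, u^2 + 2*u*v + 2*u + v^2 + v}; counting standard monomials gives mu = 8. Corank 1: A-series; mu = 8 gives A_8. The Hessian of g at 0 is [[-2, 0], [0, 0]] with rank 1, so corank 1. A Groebner basis of the Jacobian ideal J(g) in C{u,v} is {v^8, u}; counting standard monomials gives mu = 8. Corank 1: A-series; mu = 8 gives A_8. Both have type A_8, hence right-equivalent.

Yes.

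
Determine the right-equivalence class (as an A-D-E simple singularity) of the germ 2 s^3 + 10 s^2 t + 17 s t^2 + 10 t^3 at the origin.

The Hessian of f at 0 is [[0, 0], [0, 0]] with rank 0, so corank 2. A Groebner basis of the Jacobian ideal J(f) in C{s,t} is {t^3, s^2 - 11*t^2/2, s*t + 5*t^2/2}; counting standard monomials gives mu = 4. Corank 2; j^3 = (s + 2*t)*(2*s^2 + 6*s*t + 5*t^2) splits into three distinct lines over C (the quadratic factor has nonzero discriminant), so D_4.

D_{4}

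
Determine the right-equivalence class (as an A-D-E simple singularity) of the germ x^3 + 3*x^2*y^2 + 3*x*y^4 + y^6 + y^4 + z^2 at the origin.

E_6

The Hessian of f at 0 has rank 1. Corank 2; j^3 = x^3 is a perfect cube, so E-series; the 4-jet and mu = 6 give E_6.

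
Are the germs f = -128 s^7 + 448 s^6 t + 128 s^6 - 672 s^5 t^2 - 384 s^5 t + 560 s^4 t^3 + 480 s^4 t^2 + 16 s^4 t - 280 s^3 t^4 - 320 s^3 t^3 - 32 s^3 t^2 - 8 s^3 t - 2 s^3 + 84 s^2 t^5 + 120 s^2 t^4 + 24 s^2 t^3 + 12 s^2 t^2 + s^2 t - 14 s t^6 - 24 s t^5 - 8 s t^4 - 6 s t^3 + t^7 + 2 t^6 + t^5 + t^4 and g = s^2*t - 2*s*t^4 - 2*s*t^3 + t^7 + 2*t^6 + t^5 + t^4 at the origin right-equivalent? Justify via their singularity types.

Yes.

The Hessian of f at 0 is [[0, 0], [0, 0]] with rank 0, so corank 2. A Groebner basis of the Jacobian ideal J(f) in C{s,t} is {s*t^2, s*t/9 + t^3, s^2 - 4*s*t/9}; counting standard monomials gives mu = 5. Corank 2; j^3 = -s^2*(2*s - t) has shape L^2 M (L != M), so D-series; mu = 5 gives D_5. The Hessian of g at 0 is [[0, 0], [0, 0]] with rank 0, so corank 2. A Groebner basis of the Jacobian ideal J(g) in C{s,t} is {s*t^2, -s*t + t^3, s^2 + 4*s*t}; counting standard monomials gives mu = 5. Corank 2; j^3 = s^2*t has shape L^2 M (L != M), so D-series; mu = 5 gives D_5. Both have type D_5, hence right-equivalent.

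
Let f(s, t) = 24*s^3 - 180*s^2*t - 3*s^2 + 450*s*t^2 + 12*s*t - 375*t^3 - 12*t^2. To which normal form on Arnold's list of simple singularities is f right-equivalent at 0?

A_2

The Hessian of f at 0 has rank 1. Corank 1: A-series; mu = 2 gives A_2.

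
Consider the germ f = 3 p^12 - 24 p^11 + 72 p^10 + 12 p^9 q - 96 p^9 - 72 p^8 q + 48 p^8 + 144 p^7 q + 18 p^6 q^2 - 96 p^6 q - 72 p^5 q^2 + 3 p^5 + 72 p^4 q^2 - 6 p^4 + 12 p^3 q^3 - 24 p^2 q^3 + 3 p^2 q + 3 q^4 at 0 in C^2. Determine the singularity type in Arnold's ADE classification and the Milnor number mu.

The Hessian of f at 0 has rank 0. Corank 2; j^3 = 3*p^2*q has shape L^2 M (L != M), so D-series; mu = 5 gives D_5.

Type D_5, Milnor number mu = 5.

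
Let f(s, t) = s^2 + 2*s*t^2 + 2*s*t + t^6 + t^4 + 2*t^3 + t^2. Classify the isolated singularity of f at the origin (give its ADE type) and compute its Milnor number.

The Hessian of f at 0 has rank 1. Corank 1: A-series; mu = 5 gives A_5.

Type A_5, Milnor number mu = 5.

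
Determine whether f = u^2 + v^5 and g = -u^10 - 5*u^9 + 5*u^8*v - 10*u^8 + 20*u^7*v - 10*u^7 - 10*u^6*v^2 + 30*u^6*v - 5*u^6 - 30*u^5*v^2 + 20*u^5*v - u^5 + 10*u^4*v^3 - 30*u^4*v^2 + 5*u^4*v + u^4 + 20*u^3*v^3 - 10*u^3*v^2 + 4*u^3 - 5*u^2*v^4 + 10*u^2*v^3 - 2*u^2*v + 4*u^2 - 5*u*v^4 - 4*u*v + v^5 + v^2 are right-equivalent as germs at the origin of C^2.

The Hessian of f at 0 has rank 1. Corank 1: A-series; mu = 4 gives A_4. The Hessian of g at 0 has rank 1. Corank 1: A-series; mu = 4 gives A_4. Both have type A_4, hence right-equivalent.

Yes.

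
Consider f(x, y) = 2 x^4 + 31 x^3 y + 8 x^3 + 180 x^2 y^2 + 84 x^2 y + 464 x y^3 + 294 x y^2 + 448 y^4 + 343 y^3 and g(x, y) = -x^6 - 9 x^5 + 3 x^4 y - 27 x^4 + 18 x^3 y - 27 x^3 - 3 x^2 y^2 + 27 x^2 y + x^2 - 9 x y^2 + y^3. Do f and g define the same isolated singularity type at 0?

The Hessian of f at 0 is [[0, 0], [0, 0]] with rank 0, so corank 2. A Groebner basis of the Jacobian ideal J(f) in C{x,y} is {768*x^2 + 5376*x*y + y^4 + 8*y^3 + 9408*y^2, x^3 + 1260*x^2 + 8820*x*y + 56*y^3 + 15435*y^2, x^2*y - 232*x^2 - 1624*x*y - 44*y^3/3 - 2842*y^2, 32*x^2 + x*y^2 + 224*x*y + 23*y^3/6 + 392*y^2}; counting standard monomials gives mu = 7. Corank 2; j^3 = (2*x + 7*y)^3 is a perfect cube, so E-series; the 4-jet and mu = 7 give E_7. The Hessian of g at 0 is [[2, 0], [0, 0]] with rank 1, so corank 1. A Groebner basis of the Jacobian ideal J(g) in C{x,y} is {y^2, x}; counting standard monomials gives mu = 2. Corank 1: A-series; mu = 2 gives A_2. f is E_7 but g is A_2, hence not right-equivalent.

No.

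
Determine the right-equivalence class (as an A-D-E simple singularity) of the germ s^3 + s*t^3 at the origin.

The Hessian of f at 0 has rank 0. Corank 2; j^3 = s^3 is a perfect cube, so E-series; the 4-jet and mu = 7 give E_7.

E7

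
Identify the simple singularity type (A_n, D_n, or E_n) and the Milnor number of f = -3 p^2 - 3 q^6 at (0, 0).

Type A_{5}, Milnor number mu = 5.

The Hessian of f at 0 has rank 1. Corank 1: A-series; mu = 5 gives A_5.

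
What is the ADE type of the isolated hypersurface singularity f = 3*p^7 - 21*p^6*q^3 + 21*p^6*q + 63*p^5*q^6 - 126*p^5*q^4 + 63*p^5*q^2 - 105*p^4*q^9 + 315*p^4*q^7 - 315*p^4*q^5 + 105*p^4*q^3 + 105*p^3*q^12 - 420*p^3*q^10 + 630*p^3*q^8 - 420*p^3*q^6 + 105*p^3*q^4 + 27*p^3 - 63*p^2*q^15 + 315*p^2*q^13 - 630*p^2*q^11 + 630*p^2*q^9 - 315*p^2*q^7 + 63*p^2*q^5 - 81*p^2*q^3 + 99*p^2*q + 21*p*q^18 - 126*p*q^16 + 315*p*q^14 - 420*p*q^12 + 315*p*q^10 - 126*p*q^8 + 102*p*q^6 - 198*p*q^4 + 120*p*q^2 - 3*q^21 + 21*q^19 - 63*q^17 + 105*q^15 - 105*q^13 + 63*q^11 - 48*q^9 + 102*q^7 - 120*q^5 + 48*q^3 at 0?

The Hessian of f at 0 has rank 0. Corank 2; j^3 = 3*(p + q)*(3*p + 4*q)^2 has shape L^2 M (L != M), so D-series; mu = 8 gives D_8.

D_{8}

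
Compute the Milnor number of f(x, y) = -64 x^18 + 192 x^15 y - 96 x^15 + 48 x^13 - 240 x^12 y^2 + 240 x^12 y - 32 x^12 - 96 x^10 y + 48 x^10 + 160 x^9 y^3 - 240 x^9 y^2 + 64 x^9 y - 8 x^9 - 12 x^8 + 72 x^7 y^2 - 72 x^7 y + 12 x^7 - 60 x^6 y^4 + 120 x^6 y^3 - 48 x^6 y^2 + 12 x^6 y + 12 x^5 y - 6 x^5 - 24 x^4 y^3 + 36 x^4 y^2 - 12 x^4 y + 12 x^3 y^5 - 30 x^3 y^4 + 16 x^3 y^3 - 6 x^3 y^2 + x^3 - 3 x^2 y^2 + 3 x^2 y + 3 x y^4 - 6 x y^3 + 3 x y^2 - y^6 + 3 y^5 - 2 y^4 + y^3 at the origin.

6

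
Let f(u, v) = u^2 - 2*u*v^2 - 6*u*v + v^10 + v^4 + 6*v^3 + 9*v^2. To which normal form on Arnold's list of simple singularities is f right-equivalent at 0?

A_{9}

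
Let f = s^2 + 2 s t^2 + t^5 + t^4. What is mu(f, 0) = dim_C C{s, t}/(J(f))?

4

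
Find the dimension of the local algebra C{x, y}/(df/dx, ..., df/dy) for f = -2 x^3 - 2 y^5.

8

The Hessian of f at 0 has rank 0. Corank 2; j^3 = -2*x^3 is a perfect cube, so E-series; the 5-jet and mu = 8 give E_8.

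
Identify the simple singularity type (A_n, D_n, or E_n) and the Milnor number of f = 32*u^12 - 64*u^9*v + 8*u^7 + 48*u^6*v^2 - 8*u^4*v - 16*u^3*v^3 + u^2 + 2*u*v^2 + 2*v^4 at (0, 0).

The Hessian of f at 0 is [[2, 0], [0, 0]] with rank 1, so corank 1. A Groebner basis of the Jacobian ideal J(f) in C{u,v} is {u^2, u*v, u + v^2}; counting standard monomials gives mu = 3. Corank 1: A-series; mu = 3 gives A_3.

Type A_{3}, Milnor number mu = 3.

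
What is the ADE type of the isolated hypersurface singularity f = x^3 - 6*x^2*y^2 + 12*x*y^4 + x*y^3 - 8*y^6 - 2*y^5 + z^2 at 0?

The Hessian of f at 0 is [[0, 0, 0], [0, 0, 0], [0, 0, 2]] with rank 1, so corank 2. A Groebner basis of the Jacobian ideal J(f) in C{x,y,z} is {-x^2/4 + y^4 - y^3/12, x^3, x^2*y + x^2/12 + y^3/36, -x^2/2 + x*y^2 - y^3/6, z}; counting standard monomials gives mu = 7. Corank 2; j^3 = x^3 is a perfect cube, so E-series; the 4-jet and mu = 7 give E_7.

E7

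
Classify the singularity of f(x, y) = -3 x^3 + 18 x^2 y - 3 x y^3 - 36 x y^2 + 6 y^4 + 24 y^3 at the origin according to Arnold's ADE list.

E7

The Hessian of f at 0 has rank 0. Corank 2; j^3 = -3*(x - 2*y)^3 is a perfect cube, so E-series; the 4-jet and mu = 7 give E_7.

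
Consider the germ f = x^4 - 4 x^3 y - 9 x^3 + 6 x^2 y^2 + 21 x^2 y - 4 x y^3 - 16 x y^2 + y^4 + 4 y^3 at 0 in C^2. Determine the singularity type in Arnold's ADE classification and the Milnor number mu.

Type D_5, Milnor number mu = 5.

The Hessian of f at 0 has rank 0. Corank 2; j^3 = -(x - y)*(3*x - 2*y)^2 has shape L^2 M (L != M), so D-series; mu = 5 gives D_5.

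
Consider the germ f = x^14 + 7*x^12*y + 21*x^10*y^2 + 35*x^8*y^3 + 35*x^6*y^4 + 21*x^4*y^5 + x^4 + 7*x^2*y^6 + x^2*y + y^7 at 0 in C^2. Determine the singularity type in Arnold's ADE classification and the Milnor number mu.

The Hessian of f at 0 is [[0, 0], [0, 0]] with rank 0, so corank 2. A Groebner basis of the Jacobian ideal J(f) in C{x,y} is {x^2/7 + y^6, x^3, x*y}; counting standard monomials gives mu = 8. Corank 2; j^3 = x^2*y has shape L^2 M (L != M), so D-series; mu = 8 gives D_8.

Type D8, Milnor number mu = 8.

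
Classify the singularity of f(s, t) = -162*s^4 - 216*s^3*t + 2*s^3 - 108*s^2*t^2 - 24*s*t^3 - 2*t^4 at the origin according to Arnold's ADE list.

E_{6}

The Hessian of f at 0 is [[0, 0], [0, 0]] with rank 0, so corank 2. A Groebner basis of the Jacobian ideal J(f) in C{s,t} is {t^4, s*t^2 + t^3/9, s^2}; counting standard monomials gives mu = 6. Corank 2; j^3 = 2*s^3 is a perfect cube, so E-series; the 4-jet and mu = 6 give E_6.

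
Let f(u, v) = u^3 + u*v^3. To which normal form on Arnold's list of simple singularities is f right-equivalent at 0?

E_7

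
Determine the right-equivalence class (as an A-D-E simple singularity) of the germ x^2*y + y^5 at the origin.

D_6

The Hessian of f at 0 is [[0, 0], [0, 0]] with rank 0, so corank 2. A Groebner basis of the Jacobian ideal J(f) in C{x,y} is {x^2/5 + y^4, x^3, x*y}; counting standard monomials gives mu = 6. Corank 2; j^3 = x^2*y has shape L^2 M (L != M), so D-series; mu = 6 gives D_6.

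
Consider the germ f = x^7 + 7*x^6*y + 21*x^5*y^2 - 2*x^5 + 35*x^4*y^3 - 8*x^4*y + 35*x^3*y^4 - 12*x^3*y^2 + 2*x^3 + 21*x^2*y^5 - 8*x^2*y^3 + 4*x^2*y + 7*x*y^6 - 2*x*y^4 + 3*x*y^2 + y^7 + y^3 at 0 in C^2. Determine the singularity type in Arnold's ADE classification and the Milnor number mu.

Type D_4, Milnor number mu = 4.

The Hessian of f at 0 is [[0, 0], [0, 0]] with rank 0, so corank 2. A Groebner basis of the Jacobian ideal J(f) in C{x,y} is {y^3, x^2 - 3*y^2/2, x*y + 3*y^2/2}; counting standard monomials gives mu = 4. Corank 2; j^3 = (x + y)*(2*x^2 + 2*x*y + y^2) splits into three distinct lines over C (the quadratic factor has nonzero discriminant), so D_4.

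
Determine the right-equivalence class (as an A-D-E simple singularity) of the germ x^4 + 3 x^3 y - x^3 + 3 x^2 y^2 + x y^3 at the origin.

The Hessian of f at 0 is [[0, 0], [0, 0]] with rank 0, so corank 2. A Groebner basis of the Jacobian ideal J(f) in C{x,y} is {3*x^2 + y^4 - y^3, x^3, x^2*y + x^2 - y^3/3, -2*x^2 + x*y^2 + 2*y^3/3}; counting standard monomials gives mu = 7. Corank 2; j^3 = -x^3 is a perfect cube, so E-series; the 4-jet and mu = 7 give E_7.

E_{7}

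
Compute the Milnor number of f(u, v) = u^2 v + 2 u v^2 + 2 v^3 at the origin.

4

The Hessian of f at 0 has rank 0. Corank 2; j^3 = v*(u^2 + 2*u*v + 2*v^2) splits into three distinct lines over C (the quadratic factor has nonzero discriminant), so D_4.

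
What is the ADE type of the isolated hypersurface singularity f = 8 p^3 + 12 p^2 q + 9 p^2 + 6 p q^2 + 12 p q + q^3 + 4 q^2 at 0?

The Hessian of f at 0 is [[18, 12], [12, 8]] with rank 1, so corank 1. A Groebner basis of the Jacobian ideal J(f) in C{p,q} is {q^2, p + 2*q/3}; counting standard monomials gives mu = 2. Corank 1: A-series; mu = 2 gives A_2.

A2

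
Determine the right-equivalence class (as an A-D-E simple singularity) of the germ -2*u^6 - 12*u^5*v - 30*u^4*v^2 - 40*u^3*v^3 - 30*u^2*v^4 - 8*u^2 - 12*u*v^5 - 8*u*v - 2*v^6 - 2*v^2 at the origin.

A_5

The Hessian of f at 0 is [[-16, -8], [-8, -4]] with rank 1, so corank 1. A Groebner basis of the Jacobian ideal J(f) in C{u,v} is {v^5, u + v/2}; counting standard monomials gives mu = 5. Corank 1: A-series; mu = 5 gives A_5.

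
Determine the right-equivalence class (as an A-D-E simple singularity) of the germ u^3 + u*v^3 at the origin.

E_7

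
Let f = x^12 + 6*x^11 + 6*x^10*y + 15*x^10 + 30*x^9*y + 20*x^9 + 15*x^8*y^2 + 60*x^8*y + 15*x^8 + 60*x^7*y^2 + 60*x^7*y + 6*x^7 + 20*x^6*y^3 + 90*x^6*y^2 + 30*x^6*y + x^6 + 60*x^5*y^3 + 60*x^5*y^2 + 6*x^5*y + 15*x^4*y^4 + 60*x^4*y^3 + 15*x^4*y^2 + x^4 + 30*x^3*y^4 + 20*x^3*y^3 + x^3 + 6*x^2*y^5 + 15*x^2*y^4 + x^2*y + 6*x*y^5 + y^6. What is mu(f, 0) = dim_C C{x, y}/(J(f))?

7

The Hessian of f at 0 is [[0, 0], [0, 0]] with rank 0, so corank 2. A Groebner basis of the Jacobian ideal J(f) in C{x,y} is {-x*y/6 + y^5, x*y^2, x^2 + x*y}; counting standard monomials gives mu = 7. Corank 2; j^3 = x^2*(x + y) has shape L^2 M (L != M), so D-series; mu = 7 gives D_7.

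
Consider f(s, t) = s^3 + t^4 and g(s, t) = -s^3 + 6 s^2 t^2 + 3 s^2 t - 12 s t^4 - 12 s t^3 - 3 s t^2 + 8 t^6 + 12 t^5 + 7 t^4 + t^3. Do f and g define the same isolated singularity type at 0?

The Hessian of f at 0 has rank 0. Corank 2; j^3 = s^3 is a perfect cube, so E-series; the 4-jet and mu = 6 give E_6. The Hessian of g at 0 has rank 0. Corank 2; j^3 = -(s - t)^3 is a perfect cube, so E-series; the 4-jet and mu = 6 give E_6. Both have type E_6, hence right-equivalent.

Yes.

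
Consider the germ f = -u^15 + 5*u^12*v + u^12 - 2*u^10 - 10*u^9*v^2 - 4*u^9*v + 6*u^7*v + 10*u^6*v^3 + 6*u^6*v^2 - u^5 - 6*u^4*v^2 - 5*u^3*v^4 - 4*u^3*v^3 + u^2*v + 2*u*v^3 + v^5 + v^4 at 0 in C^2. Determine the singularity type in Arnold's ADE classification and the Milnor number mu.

The Hessian of f at 0 is [[0, 0], [0, 0]] with rank 0, so corank 2. A Groebner basis of the Jacobian ideal J(f) in C{u,v} is {u*v^2, u*v + v^3, u^2 - 4*u*v}; counting standard monomials gives mu = 5. Corank 2; j^3 = u^2*v has shape L^2 M (L != M), so D-series; mu = 5 gives D_5.

Type D_5, Milnor number mu = 5.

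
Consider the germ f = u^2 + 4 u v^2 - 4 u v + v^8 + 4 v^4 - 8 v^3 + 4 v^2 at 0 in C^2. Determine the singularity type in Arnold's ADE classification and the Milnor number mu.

The Hessian of f at 0 has rank 1. Corank 1: A-series; mu = 7 gives A_7.

Type A7, Milnor number mu = 7.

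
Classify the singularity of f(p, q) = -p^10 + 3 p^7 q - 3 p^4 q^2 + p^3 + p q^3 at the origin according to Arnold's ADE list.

The Hessian of f at 0 has rank 0. Corank 2; j^3 = p^3 is a perfect cube, so E-series; the 4-jet and mu = 7 give E_7.

E7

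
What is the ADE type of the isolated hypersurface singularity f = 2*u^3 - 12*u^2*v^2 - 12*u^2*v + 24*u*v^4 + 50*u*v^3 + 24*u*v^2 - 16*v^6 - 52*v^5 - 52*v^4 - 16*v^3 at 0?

The Hessian of f at 0 has rank 0. Corank 2; j^3 = 2*(u - 2*v)^3 is a perfect cube, so E-series; the 4-jet and mu = 7 give E_7.

E_{7}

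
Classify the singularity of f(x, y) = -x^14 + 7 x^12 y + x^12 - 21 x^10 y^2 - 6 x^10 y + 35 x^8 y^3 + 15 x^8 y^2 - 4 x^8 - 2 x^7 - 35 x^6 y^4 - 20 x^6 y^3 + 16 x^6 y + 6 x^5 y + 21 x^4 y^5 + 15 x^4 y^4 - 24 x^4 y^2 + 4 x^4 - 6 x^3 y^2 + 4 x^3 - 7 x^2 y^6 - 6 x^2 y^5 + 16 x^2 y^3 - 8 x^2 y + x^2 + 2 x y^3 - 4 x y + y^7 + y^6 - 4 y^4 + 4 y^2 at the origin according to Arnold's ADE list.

A_6

The Hessian of f at 0 has rank 1. Corank 1: A-series; mu = 6 gives A_6.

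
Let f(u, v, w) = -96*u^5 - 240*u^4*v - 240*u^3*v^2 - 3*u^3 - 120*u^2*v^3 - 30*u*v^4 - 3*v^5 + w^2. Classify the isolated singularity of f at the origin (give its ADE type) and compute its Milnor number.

Type E_8, Milnor number mu = 8.

The Hessian of f at 0 has rank 1. Corank 2; j^3 = -3*u^3 is a perfect cube, so E-series; the 5-jet and mu = 8 give E_8.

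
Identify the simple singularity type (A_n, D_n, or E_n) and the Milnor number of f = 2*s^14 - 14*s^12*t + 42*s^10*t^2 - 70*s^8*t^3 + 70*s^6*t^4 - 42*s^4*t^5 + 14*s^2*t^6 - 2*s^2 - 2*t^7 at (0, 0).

The Hessian of f at 0 has rank 1. Corank 1: A-series; mu = 6 gives A_6.

Type A_6, Milnor number mu = 6.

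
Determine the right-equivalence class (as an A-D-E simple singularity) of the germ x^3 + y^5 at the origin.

E_8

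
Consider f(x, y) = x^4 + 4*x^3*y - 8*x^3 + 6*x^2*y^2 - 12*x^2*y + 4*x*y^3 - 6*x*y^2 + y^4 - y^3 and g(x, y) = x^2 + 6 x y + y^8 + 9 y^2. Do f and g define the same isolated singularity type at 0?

No.

The Hessian of f at 0 has rank 0. Corank 2; j^3 = -(2*x + y)^3 is a perfect cube, so E-series; the 4-jet and mu = 6 give E_6. The Hessian of g at 0 has rank 1. Corank 1: A-series; mu = 7 gives A_7. f is E_6 but g is A_7, hence not right-equivalent.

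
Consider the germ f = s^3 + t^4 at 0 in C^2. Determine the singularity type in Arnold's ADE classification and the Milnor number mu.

Type E6, Milnor number mu = 6.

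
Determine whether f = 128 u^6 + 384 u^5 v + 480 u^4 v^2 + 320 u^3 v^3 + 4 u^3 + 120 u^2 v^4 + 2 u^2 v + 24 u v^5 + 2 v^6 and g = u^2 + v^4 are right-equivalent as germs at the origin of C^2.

The Hessian of f at 0 is [[0, 0], [0, 0]] with rank 0, so corank 2. A Groebner basis of the Jacobian ideal J(f) in C{u,v} is {-u*v/12 + v^5, u*v^2, u^2 + u*v/2}; counting standard monomials gives mu = 7. Corank 2; j^3 = 2*u^2*(2*u + v) has shape L^2 M (L != M), so D-series; mu = 7 gives D_7. The Hessian of g at 0 is [[2, 0], [0, 0]] with rank 1, so corank 1. A Groebner basis of the Jacobian ideal J(g) in C{u,v} is {v^3, u}; counting standard monomials gives mu = 3. Corank 1: A-series; mu = 3 gives A_3. f is D_7 but g is A_3, hence not right-equivalent.

No.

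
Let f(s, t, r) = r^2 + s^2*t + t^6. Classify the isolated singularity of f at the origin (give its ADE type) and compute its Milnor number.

The Hessian of f at 0 has rank 1. Corank 2; j^3 = s^2*t has shape L^2 M (L != M), so D-series; mu = 7 gives D_7.

Type D_{7}, Milnor number mu = 7.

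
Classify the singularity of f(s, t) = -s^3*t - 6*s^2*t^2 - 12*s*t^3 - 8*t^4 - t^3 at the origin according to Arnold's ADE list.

E_{7}

The Hessian of f at 0 has rank 0. Corank 2; j^3 = -t^3 is a perfect cube, so E-series; the 4-jet and mu = 7 give E_7.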